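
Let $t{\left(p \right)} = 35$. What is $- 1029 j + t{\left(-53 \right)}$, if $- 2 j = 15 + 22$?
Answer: $\frac{38143}{2} \approx 19072.0$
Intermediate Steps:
$j = - \frac{37}{2}$ ($j = - \frac{15 + 22}{2} = \left(- \frac{1}{2}\right) 37 = - \frac{37}{2} \approx -18.5$)
$- 1029 j + t{\left(-53 \right)} = \left(-1029\right) \left(- \frac{37}{2}\right) + 35 = \frac{38073}{2} + 35 = \frac{38143}{2}$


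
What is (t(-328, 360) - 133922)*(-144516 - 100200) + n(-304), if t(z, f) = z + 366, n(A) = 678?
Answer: 32763557622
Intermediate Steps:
t(z, f) = 366 + z
(t(-328, 360) - 133922)*(-144516 - 100200) + n(-304) = ((366 - 328) - 133922)*(-144516 - 100200) + 678 = (38 - 133922)*(-244716) + 678 = -133884*(-244716) + 678 = 32763556944 + 678 = 32763557622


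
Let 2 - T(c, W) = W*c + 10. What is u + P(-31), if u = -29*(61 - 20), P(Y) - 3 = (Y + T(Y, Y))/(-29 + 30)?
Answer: -2186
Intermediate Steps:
T(c, W) = -8 - W*c (T(c, W) = 2 - (W*c + 10) = 2 - (10 + W*c) = 2 + (-10 - W*c) = -8 - W*c)
P(Y) = -5 + Y - Y² (P(Y) = 3 + (Y + (-8 - Y*Y))/(-29 + 30) = 3 + (Y + (-8 - Y²))/1 = 3 + (-8 + Y - Y²)*1 = 3 + (-8 + Y - Y²) = -5 + Y - Y²)
u = -1189 (u = -29*41 = -1189)
u + P(-31) = -1189 + (-5 - 31 - 1*(-31)²) = -1189 + (-5 - 31 - 1*961) = -1189 + (-5 - 31 - 961) = -1189 - 997 = -2186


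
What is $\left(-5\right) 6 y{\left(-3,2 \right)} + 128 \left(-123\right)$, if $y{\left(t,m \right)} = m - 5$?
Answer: $-15654$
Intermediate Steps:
$y{\left(t,m \right)} = -5 + m$
$\left(-5\right) 6 y{\left(-3,2 \right)} + 128 \left(-123\right) = \left(-5\right) 6 \left(-5 + 2\right) + 128 \left(-123\right) = \left(-30\right) \left(-3\right) - 15744 = 90 - 15744 = -15654$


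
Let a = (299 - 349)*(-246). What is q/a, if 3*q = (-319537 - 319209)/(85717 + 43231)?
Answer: -319373/2379090600 ≈ -0.00013424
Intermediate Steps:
a = 12300 (a = -50*(-246) = 12300)
q = -319373/193422 (q = ((-319537 - 319209)/(85717 + 43231))/3 = (-638746/128948)/3 = (-638746*1/128948)/3 = (1/3)*(-319373/64474) = -319373/193422 ≈ -1.6512)
q/a = -319373/193422/12300 = -319373/193422*1/12300 = -319373/2379090600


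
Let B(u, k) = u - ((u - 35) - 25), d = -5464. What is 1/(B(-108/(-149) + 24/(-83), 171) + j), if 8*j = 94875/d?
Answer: 43712/2527845 ≈ 0.017292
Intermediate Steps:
B(u, k) = 60 (B(u, k) = u - ((-35 + u) - 25) = u - (-60 + u) = u + (60 - u) = 60)
j = -94875/43712 (j = (94875/(-5464))/8 = (94875*(-1/5464))/8 = (1/8)*(-94875/5464) = -94875/43712 ≈ -2.1705)
1/(B(-108/(-149) + 24/(-83), 171) + j) = 1/(60 - 94875/43712) = 1/(2527845/43712) = 43712/2527845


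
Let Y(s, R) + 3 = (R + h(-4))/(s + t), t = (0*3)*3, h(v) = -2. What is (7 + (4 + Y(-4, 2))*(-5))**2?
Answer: 4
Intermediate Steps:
t = 0 (t = 0*3 = 0)
Y(s, R) = -3 + (-2 + R)/s (Y(s, R) = -3 + (R - 2)/(s + 0) = -3 + (-2 + R)/s)
(7 + (4 + Y(-4, 2))*(-5))**2 = (7 + (4 + (-2 + 2 - 3*(-4))/(-4))*(-5))**2 = (7 + (4 - (-2 + 2 + 12)/4)*(-5))**2 = (7 + (4 - 1/4*12)*(-5))**2 = (7 + (4 - 3)*(-5))**2 = (7 + 1*(-5))**2 = (7 - 5)**2 = 2**2 = 4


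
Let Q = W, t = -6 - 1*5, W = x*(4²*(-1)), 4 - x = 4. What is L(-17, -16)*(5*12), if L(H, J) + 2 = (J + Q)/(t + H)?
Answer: -600/7 ≈ -85.714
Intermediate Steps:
x = 0 (x = 4 - 1*4 = 4 - 4 = 0)
W = 0 (W = 0*(4²*(-1)) = 0*(16*(-1)) = 0*(-16) = 0)
t = -11 (t = -6 - 5 = -11)
Q = 0
L(H, J) = -2 + J/(-11 + H) (L(H, J) = -2 + (J + 0)/(-11 + H) = -2 + J/(-11 + H))
L(-17, -16)*(5*12) = ((22 - 16 - 2*(-17))/(-11 - 17))*(5*12) = ((22 - 16 + 34)/(-28))*60 = -1/28*40*60 = -10/7*60 = -600/7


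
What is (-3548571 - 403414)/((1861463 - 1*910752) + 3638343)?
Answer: -3951985/4589054 ≈ -0.86118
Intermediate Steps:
(-3548571 - 403414)/((1861463 - 1*910752) + 3638343) = -3951985/((1861463 - 910752) + 3638343) = -3951985/(950711 + 3638343) = -3951985/4589054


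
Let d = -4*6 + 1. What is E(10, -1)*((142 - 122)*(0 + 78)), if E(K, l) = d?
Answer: -35880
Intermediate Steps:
d = -23 (d = -24 + 1 = -23)
E(K, l) = -23
E(10, -1)*((142 - 122)*(0 + 78)) = -23*(142 - 122)*(0 + 78) = -460*78 = -23*1560 = -35880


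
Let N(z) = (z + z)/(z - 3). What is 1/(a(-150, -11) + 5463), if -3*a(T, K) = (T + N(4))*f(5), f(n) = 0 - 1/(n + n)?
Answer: 15/81874 ≈ 0.00018321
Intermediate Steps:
N(z) = 2*z/(-3 + z) (N(z) = (2*z)/(-3 + z) = 2*z/(-3 + z))
f(n) = -1/(2*n) (f(n) = 0 - 1/(2*n) = -1/(2*n))
a(T, K) = 4/15 + T/30 (a(T, K) = -(T + 2*4/(-3 + 4))*(-½/5)/3 = -(T + 2*4/1)*(-½*⅕)/3 = -(T + 2*4*1)*(-1)/(3*10) = -(T + 8)*(-1)/(3*10) = -(8 + T)*(-1)/(3*10) = -(-⅘ - T/10)/3 = 4/15 + T/30)
1/(a(-150, -11) + 5463) = 1/((4/15 + (1/30)*(-150)) + 5463) = 1/((4/15 - 5) + 5463) = 1/(-71/15 + 5463) = 1/(81874/15) = 15/81874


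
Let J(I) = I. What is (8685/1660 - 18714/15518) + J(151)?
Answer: 399345047/2575988 ≈ 155.03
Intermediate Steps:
(8685/1660 - 18714/15518) + J(151) = (8685/1660 - 18714/15518) + 151 = (8685*(1/1660) - 18714*1/15518) + 151 = (1737/332 - 9357/7759) + 151 = 10370859/2575988 + 151 = 399345047/2575988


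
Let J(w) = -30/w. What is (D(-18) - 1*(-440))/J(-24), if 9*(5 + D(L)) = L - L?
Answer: 348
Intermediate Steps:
D(L) = -5 (D(L) = -5 + (L - L)/9 = -5 + (1/9)*0 = -5 + 0 = -5)
(D(-18) - 1*(-440))/J(-24) = (-5 - 1*(-440))/((-30/(-24))) = (-5 + 440)/((-30*(-1/24))) = 435/(5/4) = 435*(4/5) = 348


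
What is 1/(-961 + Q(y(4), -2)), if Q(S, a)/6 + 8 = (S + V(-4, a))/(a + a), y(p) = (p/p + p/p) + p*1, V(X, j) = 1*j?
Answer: -1/1015 ≈ -0.00098522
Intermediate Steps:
V(X, j) = j
y(p) = 2 + p (y(p) = (1 + 1) + p = 2 + p)
Q(S, a) = -48 + 3*(S + a)/a (Q(S, a) = -48 + 6*((S + a)/(a + a)) = -48 + 6*((S + a)/((2*a))) = -48 + 6*((S + a)*(1/(2*a))) = -48 + 6*((S + a)/(2*a)) = -48 + 3*(S + a)/a)
1/(-961 + Q(y(4), -2)) = 1/(-961 + (-45 + 3*(2 + 4)/(-2))) = 1/(-961 + (-45 + 3*6*(-½))) = 1/(-961 + (-45 - 9)) = 1/(-961 - 54) = 1/(-1015) = -1/1015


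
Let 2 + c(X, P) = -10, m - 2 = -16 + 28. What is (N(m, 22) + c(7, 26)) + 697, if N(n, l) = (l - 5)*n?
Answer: 923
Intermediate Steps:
m = 14 (m = 2 + (-16 + 28) = 2 + 12 = 14)
c(X, P) = -12 (c(X, P) = -2 - 10 = -12)
N(n, l) = n*(-5 + l) (N(n, l) = (-5 + l)*n = n*(-5 + l))
(N(m, 22) + c(7, 26)) + 697 = (14*(-5 + 22) - 12) + 697 = (14*17 - 12) + 697 = (238 - 12) + 697 = 226 + 697 = 923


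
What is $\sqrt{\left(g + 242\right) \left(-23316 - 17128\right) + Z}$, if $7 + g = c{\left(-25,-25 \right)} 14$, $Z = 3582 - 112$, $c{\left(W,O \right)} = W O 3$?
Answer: $i \sqrt{1071155870} \approx 32729.0 i$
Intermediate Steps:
$c{\left(W,O \right)} = 3 O W$ ($c{\left(W,O \right)} = O W 3 = 3 O W$)
$Z = 3470$
$g = 26243$ ($g = -7 + 3 \left(-25\right) \left(-25\right) 14 = -7 + 1875 \cdot 14 = -7 + 26250 = 26243$)
$\sqrt{\left(g + 242\right) \left(-23316 - 17128\right) + Z} = \sqrt{\left(26243 + 242\right) \left(-23316 - 17128\right) + 3470} = \sqrt{26485 \left(-40444\right) + 3470} = \sqrt{-1071159340 + 3470} = \sqrt{-1071155870} = i \sqrt{1071155870}$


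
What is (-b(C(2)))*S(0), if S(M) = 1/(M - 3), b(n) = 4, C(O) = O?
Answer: 4/3 ≈ 1.3333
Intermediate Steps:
S(M) = 1/(-3 + M)
(-b(C(2)))*S(0) = (-1*4)/(-3 + 0) = -4/(-3) = -4*(-1/3) = 4/3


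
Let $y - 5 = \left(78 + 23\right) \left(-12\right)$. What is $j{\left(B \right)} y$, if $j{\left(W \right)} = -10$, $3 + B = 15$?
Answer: $12070$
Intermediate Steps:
$B = 12$ ($B = -3 + 15 = 12$)
$y = -1207$ ($y = 5 + \left(78 + 23\right) \left(-12\right) = 5 + 101 \left(-12\right) = 5 - 1212 = -1207$)
$j{\left(B \right)} y = \left(-10\right) \left(-1207\right) = 12070$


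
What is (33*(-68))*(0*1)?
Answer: 0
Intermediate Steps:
(33*(-68))*(0*1) = -2244*0 = 0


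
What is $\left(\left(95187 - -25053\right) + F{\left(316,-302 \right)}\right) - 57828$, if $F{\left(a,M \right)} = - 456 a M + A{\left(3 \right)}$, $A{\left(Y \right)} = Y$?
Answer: $43579407$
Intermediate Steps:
$F{\left(a,M \right)} = 3 - 456 M a$ ($F{\left(a,M \right)} = - 456 a M + 3 = - 456 M a + 3 = 3 - 456 M a$)
$\left(\left(95187 - -25053\right) + F{\left(316,-302 \right)}\right) - 57828 = \left(\left(95187 - -25053\right) - \left(-3 - 43516992\right)\right) - 57828 = \left(\left(95187 + 25053\right) + \left(3 + 43516992\right)\right) - 57828 = \left(120240 + 43516995\right) - 57828 = 43637235 - 57828 = 43579407$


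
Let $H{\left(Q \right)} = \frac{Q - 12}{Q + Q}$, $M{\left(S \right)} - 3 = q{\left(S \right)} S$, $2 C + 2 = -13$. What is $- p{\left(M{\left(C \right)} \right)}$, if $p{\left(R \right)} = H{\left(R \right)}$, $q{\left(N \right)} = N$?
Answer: $- \frac{63}{158} \approx -0.39873$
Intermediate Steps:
$C = - \frac{15}{2}$ ($C = -1 + \frac{1}{2} \left(-13\right) = -1 - \frac{13}{2} = - \frac{15}{2} \approx -7.5$)
$M{\left(S \right)} = 3 + S^{2}$ ($M{\left(S \right)} = 3 + S S = 3 + S^{2}$)
$H{\left(Q \right)} = \frac{-12 + Q}{2 Q}$
$p{\left(R \right)} = \frac{-12 + R}{2 R}$
$- p{\left(M{\left(C \right)} \right)} = - \frac{-12 + \left(3 + \left(- \frac{15}{2}\right)^{2}\right)}{2 \left(3 + \left(- \frac{15}{2}\right)^{2}\right)} = - \frac{-12 + \left(3 + \frac{225}{4}\right)}{2 \left(3 + \frac{225}{4}\right)} = - \frac{-12 + \frac{237}{4}}{2 \cdot \frac{237}{4}} = - \frac{4 \cdot 189}{2 \cdot 237 \cdot 4} = \left(-1\right) \frac{63}{158} = - \frac{63}{158}$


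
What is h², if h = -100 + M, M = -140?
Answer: 57600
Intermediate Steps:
h = -240 (h = -100 - 140 = -240)
h² = (-240)² = 57600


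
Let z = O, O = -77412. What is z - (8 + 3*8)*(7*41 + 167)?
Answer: -91940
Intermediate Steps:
z = -77412
z - (8 + 3*8)*(7*41 + 167) = -77412 - (8 + 3*8)*(7*41 + 167) = -77412 - (8 + 24)*(287 + 167) = -77412 - 32*454 = -77412 - 1*14528 = -77412 - 14528 = -91940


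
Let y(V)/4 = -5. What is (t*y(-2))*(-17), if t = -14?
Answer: -4760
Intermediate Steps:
y(V) = -20 (y(V) = 4*(-5) = -20)
(t*y(-2))*(-17) = -14*(-20)*(-17) = 280*(-17) = -4760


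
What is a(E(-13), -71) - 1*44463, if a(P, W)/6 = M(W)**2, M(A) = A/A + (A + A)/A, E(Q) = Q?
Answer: -44409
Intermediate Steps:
M(A) = 3 (M(A) = 1 + (2*A)/A = 1 + 2 = 3)
a(P, W) = 54 (a(P, W) = 6*3**2 = 6*9 = 54)
a(E(-13), -71) - 1*44463 = 54 - 1*44463 = 54 - 44463 = -44409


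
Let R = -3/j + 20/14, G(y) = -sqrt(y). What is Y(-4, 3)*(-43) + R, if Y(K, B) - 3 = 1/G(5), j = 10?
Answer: -8951/70 + 43*sqrt(5)/5 ≈ -108.64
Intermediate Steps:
Y(K, B) = 3 - sqrt(5)/5 (Y(K, B) = 3 + 1/(-sqrt(5)) = 3 - sqrt(5)/5)
R = 79/70 (R = -3/10 + 20/14 = -3*1/10 + 20*(1/14) = -3/10 + 10/7 = 79/70 ≈ 1.1286)
Y(-4, 3)*(-43) + R = (3 - sqrt(5)/5)*(-43) + 79/70 = (-129 + 43*sqrt(5)/5) + 79/70 = -8951/70 + 43*sqrt(5)/5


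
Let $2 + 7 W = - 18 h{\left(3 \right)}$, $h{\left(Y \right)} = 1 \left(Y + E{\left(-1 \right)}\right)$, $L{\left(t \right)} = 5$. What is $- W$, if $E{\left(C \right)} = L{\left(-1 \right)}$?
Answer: $\frac{146}{7} \approx 20.857$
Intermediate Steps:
$E{\left(C \right)} = 5$
$h{\left(Y \right)} = 5 + Y$ ($h{\left(Y \right)} = 1 \left(Y + 5\right) = 1 \left(5 + Y\right) = 5 + Y$)
$W = - \frac{146}{7}$ ($W = - \frac{2}{7} + \frac{\left(-18\right) \left(5 + 3\right)}{7} = - \frac{2}{7} + \frac{\left(-18\right) 8}{7} = - \frac{2}{7} + \frac{1}{7} \left(-144\right) = - \frac{2}{7} - \frac{144}{7} = - \frac{146}{7} \approx -20.857$)
$- W = \left(-1\right) \left(- \frac{146}{7}\right) = \frac{146}{7}$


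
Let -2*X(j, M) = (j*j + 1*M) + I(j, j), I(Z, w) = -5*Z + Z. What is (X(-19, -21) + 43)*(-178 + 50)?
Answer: 21120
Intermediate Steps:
I(Z, w) = -4*Z
X(j, M) = 2*j - M/2 - j**2/2 (X(j, M) = -((j*j + 1*M) - 4*j)/2 = -((j**2 + M) - 4*j)/2 = -((M + j**2) - 4*j)/2 = -(M + j**2 - 4*j)/2 = 2*j - M/2 - j**2/2)
(X(-19, -21) + 43)*(-178 + 50) = ((2*(-19) - 1/2*(-21) - 1/2*(-19)**2) + 43)*(-178 + 50) = ((-38 + 21/2 - 1/2*361) + 43)*(-128) = ((-38 + 21/2 - 361/2) + 43)*(-128) = (-208 + 43)*(-128) = -165*(-128) = 21120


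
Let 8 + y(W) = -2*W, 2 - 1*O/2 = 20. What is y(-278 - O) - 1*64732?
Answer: -64256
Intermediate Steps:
O = -36 (O = 4 - 2*20 = 4 - 40 = -36)
y(W) = -8 - 2*W
y(-278 - O) - 1*64732 = (-8 - 2*(-278 - 1*(-36))) - 1*64732 = (-8 - 2*(-278 + 36)) - 64732 = (-8 - 2*(-242)) - 64732 = (-8 + 484) - 64732 = 476 - 64732 = -64256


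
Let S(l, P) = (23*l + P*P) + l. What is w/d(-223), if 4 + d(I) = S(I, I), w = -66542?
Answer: -9506/6339 ≈ -1.4996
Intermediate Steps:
S(l, P) = P**2 + 24*l (S(l, P) = (23*l + P**2) + l = (P**2 + 23*l) + l = P**2 + 24*l)
d(I) = -4 + I**2 + 24*I (d(I) = -4 + (I**2 + 24*I) = -4 + I**2 + 24*I)
w/d(-223) = -66542/(-4 + (-223)**2 + 24*(-223)) = -66542/(-4 + 49729 - 5352) = -66542/44373 = -66542*1/44373 = -9506/6339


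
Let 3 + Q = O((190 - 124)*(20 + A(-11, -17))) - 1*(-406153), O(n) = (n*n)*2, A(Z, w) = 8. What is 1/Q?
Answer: 1/7236358 ≈ 1.3819e-7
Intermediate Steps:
O(n) = 2*n² (O(n) = n²*2 = 2*n²)
Q = 7236358 (Q = -3 + (2*((190 - 124)*(20 + 8))² - 1*(-406153)) = -3 + (2*(66*28)² + 406153) = -3 + (2*1848² + 406153) = -3 + (2*3415104 + 406153) = -3 + (6830208 + 406153) = -3 + 7236361 = 7236358)
1/Q = 1/7236358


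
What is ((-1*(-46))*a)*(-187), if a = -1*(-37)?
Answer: -318274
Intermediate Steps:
a = 37
((-1*(-46))*a)*(-187) = (-1*(-46)*37)*(-187) = (46*37)*(-187) = 1702*(-187) = -318274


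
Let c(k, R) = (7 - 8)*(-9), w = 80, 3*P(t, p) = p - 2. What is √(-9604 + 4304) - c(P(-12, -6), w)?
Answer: -9 + 10*I*√53 ≈ -9.0 + 72.801*I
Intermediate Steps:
P(t, p) = -⅔ + p/3 (P(t, p) = (p - 2)/3 = (-2 + p)/3 = -⅔ + p/3)
c(k, R) = 9 (c(k, R) = -1*(-9) = 9)
√(-9604 + 4304) - c(P(-12, -6), w) = √(-9604 + 4304) - 1*9 = √(-5300) - 9 = 10*I*√53 - 9 = -9 + 10*I*√53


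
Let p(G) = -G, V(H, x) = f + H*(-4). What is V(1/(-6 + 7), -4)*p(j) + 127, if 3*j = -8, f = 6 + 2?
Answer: 413/3 ≈ 137.67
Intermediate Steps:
f = 8
j = -8/3 (j = (⅓)*(-8) = -8/3 ≈ -2.6667)
V(H, x) = 8 - 4*H (V(H, x) = 8 + H*(-4) = 8 - 4*H)
V(1/(-6 + 7), -4)*p(j) + 127 = (8 - 4/(-6 + 7))*(-1*(-8/3)) + 127 = (8 - 4/1)*(8/3) + 127 = (8 - 4*1)*(8/3) + 127 = (8 - 4)*(8/3) + 127 = 4*(8/3) + 127 = 32/3 + 127 = 413/3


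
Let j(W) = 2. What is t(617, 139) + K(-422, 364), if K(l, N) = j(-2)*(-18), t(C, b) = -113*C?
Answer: -69757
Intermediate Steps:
K(l, N) = -36 (K(l, N) = 2*(-18) = -36)
t(617, 139) + K(-422, 364) = -113*617 - 36 = -69721 - 36 = -69757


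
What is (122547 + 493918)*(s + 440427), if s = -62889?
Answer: 232738963170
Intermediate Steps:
(122547 + 493918)*(s + 440427) = (122547 + 493918)*(-62889 + 440427) = 616465*377538 = 232738963170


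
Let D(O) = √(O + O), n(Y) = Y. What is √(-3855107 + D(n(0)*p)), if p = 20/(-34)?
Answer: I*√3855107 ≈ 1963.4*I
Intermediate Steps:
p = -10/17 (p = 20*(-1/34) = -10/17 ≈ -0.58823)
D(O) = √2*√O (D(O) = √(2*O) = √2*√O)
√(-3855107 + D(n(0)*p)) = √(-3855107 + √2*√(0*(-10/17))) = √(-3855107 + √2*√0) = √(-3855107 + √2*0) = √(-3855107 + 0) = √(-3855107) = I*√3855107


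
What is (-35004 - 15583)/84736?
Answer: -50587/84736 ≈ -0.59700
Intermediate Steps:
(-35004 - 15583)/84736 = -50587*1/84736 = -50587/84736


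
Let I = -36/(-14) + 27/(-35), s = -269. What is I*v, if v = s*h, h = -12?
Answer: 29052/5 ≈ 5810.4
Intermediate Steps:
I = 9/5 (I = -36*(-1/14) + 27*(-1/35) = 18/7 - 27/35 = 9/5 ≈ 1.8000)
v = 3228 (v = -269*(-12) = 3228)
I*v = (9/5)*3228 = 29052/5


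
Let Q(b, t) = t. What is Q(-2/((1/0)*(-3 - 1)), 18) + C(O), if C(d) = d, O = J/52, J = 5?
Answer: 941/52 ≈ 18.096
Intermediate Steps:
O = 5/52 ≈ 0.096154
Q(-2/((1/0)*(-3 - 1)), 18) + C(O) = 18 + 5/52 = 941/52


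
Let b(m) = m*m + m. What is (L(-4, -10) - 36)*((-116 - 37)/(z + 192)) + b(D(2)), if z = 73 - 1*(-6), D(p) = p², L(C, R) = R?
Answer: 12458/271 ≈ 45.970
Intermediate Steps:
b(m) = m + m² (b(m) = m² + m = m + m²)
z = 79 (z = 73 + 6 = 79)
(L(-4, -10) - 36)*((-116 - 37)/(z + 192)) + b(D(2)) = (-10 - 36)*((-116 - 37)/(79 + 192)) + 2²*(1 + 2²) = -(-7038)/271 + 4*(1 + 4) = -(-7038)/271 + 4*5 = -46*(-153/271) + 20 = 7038/271 + 20 = 12458/271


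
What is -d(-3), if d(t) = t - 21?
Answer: 24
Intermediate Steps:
d(t) = -21 + t
-d(-3) = -(-21 - 3) = -1*(-24) = 24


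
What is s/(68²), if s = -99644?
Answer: -24911/1156 ≈ -21.549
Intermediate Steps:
s/(68²) = -99644/(68²) = -99644/4624 = -99644*1/4624 = -24911/1156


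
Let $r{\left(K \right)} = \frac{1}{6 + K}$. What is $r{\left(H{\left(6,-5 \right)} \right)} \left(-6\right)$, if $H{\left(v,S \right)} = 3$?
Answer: $- \frac{2}{3} \approx -0.66667$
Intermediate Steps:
$r{\left(H{\left(6,-5 \right)} \right)} \left(-6\right) = \frac{1}{6 + 3} \left(-6\right) = \frac{1}{9} \left(-6\right) = - \frac{2}{3}$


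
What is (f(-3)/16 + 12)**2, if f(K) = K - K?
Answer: 144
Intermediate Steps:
f(K) = 0
(f(-3)/16 + 12)**2 = (0/16 + 12)**2 = (0*(1/16) + 12)**2 = (0 + 12)**2 = 12**2 = 144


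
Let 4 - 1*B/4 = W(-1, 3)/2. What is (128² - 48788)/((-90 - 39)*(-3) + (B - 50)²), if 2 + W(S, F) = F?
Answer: -32404/1683 ≈ -19.254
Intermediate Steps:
W(S, F) = -2 + F
B = 14 (B = 16 - 4*(-2 + 3)/2 = 16 - 4/2 = 16 - 4*½ = 16 - 2 = 14)
(128² - 48788)/((-90 - 39)*(-3) + (B - 50)²) = (128² - 48788)/((-90 - 39)*(-3) + (14 - 50)²) = (16384 - 48788)/(-129*(-3) + (-36)²) = -32404/(387 + 1296) = -32404/1683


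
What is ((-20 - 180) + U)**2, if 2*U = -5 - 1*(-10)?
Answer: 156025/4 ≈ 39006.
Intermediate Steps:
U = 5/2 (U = (-5 - 1*(-10))/2 = (-5 + 10)/2 = (1/2)*5 = 5/2 ≈ 2.5000)
((-20 - 180) + U)**2 = ((-20 - 180) + 5/2)**2 = (-200 + 5/2)**2 = (-395/2)**2 = 156025/4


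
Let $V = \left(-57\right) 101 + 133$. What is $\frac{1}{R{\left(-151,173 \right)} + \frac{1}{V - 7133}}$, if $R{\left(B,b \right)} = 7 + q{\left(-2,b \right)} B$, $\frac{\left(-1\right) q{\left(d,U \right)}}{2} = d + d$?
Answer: $- \frac{12757}{15321158} \approx -0.00083264$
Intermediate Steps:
$V = -5624$ ($V = -5757 + 133 = -5624$)
$q{\left(d,U \right)} = - 4 d$ ($q{\left(d,U \right)} = - 2 \left(d + d\right) = - 2 \cdot 2 d = - 4 d$)
$R{\left(B,b \right)} = 7 + 8 B$ ($R{\left(B,b \right)} = 7 + \left(-4\right) \left(-2\right) B = 7 + 8 B$)
$\frac{1}{R{\left(-151,173 \right)} + \frac{1}{V - 7133}} = \frac{1}{\left(7 + 8 \left(-151\right)\right) + \frac{1}{-5624 - 7133}} = \frac{1}{\left(7 - 1208\right) + \frac{1}{-12757}} = \frac{1}{-1201 - \frac{1}{12757}} = \frac{1}{- \frac{15321158}{12757}} = - \frac{12757}{15321158}$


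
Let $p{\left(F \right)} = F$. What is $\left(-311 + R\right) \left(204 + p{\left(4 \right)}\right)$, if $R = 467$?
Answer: $32448$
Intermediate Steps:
$\left(-311 + R\right) \left(204 + p{\left(4 \right)}\right) = \left(-311 + 467\right) \left(204 + 4\right) = 156 \cdot 208 = 32448$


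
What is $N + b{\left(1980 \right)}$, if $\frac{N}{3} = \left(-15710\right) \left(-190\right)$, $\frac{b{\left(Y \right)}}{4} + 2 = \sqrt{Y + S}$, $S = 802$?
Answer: $8954692 + 4 \sqrt{2782} \approx 8.9549 \cdot 10^{6}$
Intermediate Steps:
$b{\left(Y \right)} = -8 + 4 \sqrt{802 + Y}$ ($b{\left(Y \right)} = -8 + 4 \sqrt{Y + 802} = -8 + 4 \sqrt{802 + Y}$)
$N = 8954700$ ($N = 3 \left(\left(-15710\right) \left(-190\right)\right) = 3 \cdot 2984900 = 8954700$)
$N + b{\left(1980 \right)} = 8954700 - \left(8 - 4 \sqrt{802 + 1980}\right) = 8954700 - \left(8 - 4 \sqrt{2782}\right) = 8954692 + 4 \sqrt{2782}$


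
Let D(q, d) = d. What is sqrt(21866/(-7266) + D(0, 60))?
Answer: sqrt(752201751)/3633 ≈ 7.5492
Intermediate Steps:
sqrt(21866/(-7266) + D(0, 60)) = sqrt(21866/(-7266) + 60) = sqrt(21866*(-1/7266) + 60) = sqrt(-10933/3633 + 60) = sqrt(207047/3633) = sqrt(752201751)/3633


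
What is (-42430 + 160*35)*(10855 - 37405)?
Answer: 977836500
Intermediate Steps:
(-42430 + 160*35)*(10855 - 37405) = (-42430 + 5600)*(-26550) = -36830*(-26550) = 977836500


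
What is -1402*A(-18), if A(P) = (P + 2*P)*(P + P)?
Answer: -2725488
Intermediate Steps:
A(P) = 6*P² (A(P) = (3*P)*(2*P) = 6*P²)
-1402*A(-18) = -8412*(-18)² = -8412*324 = -1402*1944 = -2725488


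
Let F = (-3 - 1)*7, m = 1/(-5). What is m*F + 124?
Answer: 648/5 ≈ 129.60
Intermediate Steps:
m = -⅕ ≈ -0.20000
F = -28 (F = -4*7 = -28)
m*F + 124 = -⅕*(-28) + 124 = 28/5 + 124 = 648/5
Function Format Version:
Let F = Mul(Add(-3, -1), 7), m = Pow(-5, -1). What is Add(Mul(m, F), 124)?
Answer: Rational(648, 5) ≈ 129.60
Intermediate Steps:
m = Rational(-1, 5) ≈ -0.20000
F = -28 (F = Mul(-4, 7) = -28)
Add(Mul(m, F), 124) = Add(Mul(Rational(-1, 5), -28), 124) = Add(Rational(28, 5), 124) = Rational(648, 5)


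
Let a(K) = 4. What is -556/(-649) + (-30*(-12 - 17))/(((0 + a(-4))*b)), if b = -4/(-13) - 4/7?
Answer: -8554659/10384 ≈ -823.83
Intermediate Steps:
b = -24/91 (b = -4*(-1/13) - 4*⅐ = 4/13 - 4/7 = -24/91 ≈ -0.26374)
-556/(-649) + (-30*(-12 - 17))/(((0 + a(-4))*b)) = -556/(-649) + (-30*(-12 - 17))/(((0 + 4)*(-24/91))) = -556*(-1/649) + (-30*(-29))/((4*(-24/91))) = 556/649 + 870/(-96/91) = 556/649 + 870*(-91/96) = 556/649 - 13195/16 = -8554659/10384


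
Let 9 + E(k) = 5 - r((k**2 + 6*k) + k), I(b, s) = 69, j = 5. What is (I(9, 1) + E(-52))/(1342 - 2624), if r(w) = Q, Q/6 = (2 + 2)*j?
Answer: 55/1282 ≈ 0.042902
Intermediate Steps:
Q = 120 (Q = 6*((2 + 2)*5) = 6*(4*5) = 6*20 = 120)
r(w) = 120
E(k) = -124 (E(k) = -9 + (5 - 1*120) = -9 + (5 - 120) = -9 - 115 = -124)
(I(9, 1) + E(-52))/(1342 - 2624) = (69 - 124)/(1342 - 2624) = -55/(-1282) = -55*(-1/1282) = 55/1282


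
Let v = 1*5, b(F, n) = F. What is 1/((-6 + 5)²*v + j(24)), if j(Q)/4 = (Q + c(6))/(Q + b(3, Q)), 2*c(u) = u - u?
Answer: 9/77 ≈ 0.11688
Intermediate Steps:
c(u) = 0 (c(u) = (u - u)/2 = (½)*0 = 0)
v = 5
j(Q) = 4*Q/(3 + Q) (j(Q) = 4*((Q + 0)/(Q + 3)) = 4*(Q/(3 + Q)) = 4*Q/(3 + Q))
1/((-6 + 5)²*v + j(24)) = 1/((-6 + 5)²*5 + 4*24/(3 + 24)) = 1/((-1)²*5 + 4*24/27) = 1/(1*5 + 4*24*(1/27)) = 1/(5 + 32/9) = 1/(77/9) = 9/77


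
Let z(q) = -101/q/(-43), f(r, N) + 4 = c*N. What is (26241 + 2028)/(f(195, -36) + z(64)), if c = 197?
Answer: -77796288/19528091 ≈ -3.9838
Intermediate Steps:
f(r, N) = -4 + 197*N
z(q) = 101/(43*q) (z(q) = -101/q*(-1/43) = 101/(43*q))
(26241 + 2028)/(f(195, -36) + z(64)) = (26241 + 2028)/((-4 + 197*(-36)) + (101/43)/64) = 28269/((-4 - 7092) + (101/43)*(1/64)) = 28269/(-7096 + 101/2752) = 28269/(-19528091/2752) = 28269*(-2752/19528091) = -77796288/19528091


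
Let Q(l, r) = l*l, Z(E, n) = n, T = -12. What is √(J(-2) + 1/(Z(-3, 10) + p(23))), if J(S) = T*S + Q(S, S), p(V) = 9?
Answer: √10127/19 ≈ 5.2965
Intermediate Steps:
Q(l, r) = l²
J(S) = S² - 12*S (J(S) = -12*S + S² = S² - 12*S)
√(J(-2) + 1/(Z(-3, 10) + p(23))) = √(-2*(-12 - 2) + 1/(10 + 9)) = √(-2*(-14) + 1/19) = √(28 + 1/19) = √(533/19) = √10127/19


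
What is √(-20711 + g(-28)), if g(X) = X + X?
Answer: I*√20767 ≈ 144.11*I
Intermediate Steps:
g(X) = 2*X
√(-20711 + g(-28)) = √(-20711 + 2*(-28)) = √(-20711 - 56) = √(-20767) = I*√20767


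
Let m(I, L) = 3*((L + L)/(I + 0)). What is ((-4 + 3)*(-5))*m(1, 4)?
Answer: 120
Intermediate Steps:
m(I, L) = 6*L/I (m(I, L) = 3*((2*L)/I) = 3*(2*L/I) = 6*L/I)
((-4 + 3)*(-5))*m(1, 4) = ((-4 + 3)*(-5))*(6*4/1) = (-1*(-5))*(6*4*1) = 5*24 = 120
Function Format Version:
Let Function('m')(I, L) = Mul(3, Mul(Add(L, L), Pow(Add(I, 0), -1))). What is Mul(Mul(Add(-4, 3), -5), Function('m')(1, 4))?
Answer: 120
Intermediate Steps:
Function('m')(I, L) = Mul(6, L, Pow(I, -1)) (Function('m')(I, L) = Mul(3, Mul(Mul(2, L), Pow(I, -1))) = Mul(3, Mul(2, L, Pow(I, -1))) = Mul(6, L, Pow(I, -1)))
Mul(Mul(Add(-4, 3), -5), Function('m')(1, 4)) = Mul(Mul(Add(-4, 3), -5), Mul(6, 4, Pow(1, -1))) = Mul(Mul(-1, -5), Mul(6, 4, 1)) = Mul(5, 24) = 120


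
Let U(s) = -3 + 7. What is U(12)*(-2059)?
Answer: -8236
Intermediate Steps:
U(s) = 4
U(12)*(-2059) = 4*(-2059) = -8236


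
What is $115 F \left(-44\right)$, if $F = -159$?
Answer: $804540$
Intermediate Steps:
$115 F \left(-44\right) = 115 \left(-159\right) \left(-44\right) = \left(-18285\right) \left(-44\right) = 804540$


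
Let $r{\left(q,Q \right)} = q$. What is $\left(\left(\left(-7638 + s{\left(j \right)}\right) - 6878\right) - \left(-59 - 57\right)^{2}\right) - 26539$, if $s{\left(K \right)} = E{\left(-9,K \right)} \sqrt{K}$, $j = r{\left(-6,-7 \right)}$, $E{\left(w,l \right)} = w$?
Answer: $-54511 - 9 i \sqrt{6} \approx -54511.0 - 22.045 i$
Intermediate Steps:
$j = -6$
$s{\left(K \right)} = - 9 \sqrt{K}$
$\left(\left(\left(-7638 + s{\left(j \right)}\right) - 6878\right) - \left(-59 - 57\right)^{2}\right) - 26539 = \left(\left(\left(-7638 - 9 \sqrt{-6}\right) - 6878\right) - \left(-59 - 57\right)^{2}\right) - 26539 = \left(\left(\left(-7638 - 9 i \sqrt{6}\right) - 6878\right) - \left(-116\right)^{2}\right) - 26539 = \left(\left(\left(-7638 - 9 i \sqrt{6}\right) - 6878\right) - 13456\right) - 26539 = \left(\left(-14516 - 9 i \sqrt{6}\right) - 13456\right) - 26539 = \left(-27972 - 9 i \sqrt{6}\right) - 26539 = -54511 - 9 i \sqrt{6}$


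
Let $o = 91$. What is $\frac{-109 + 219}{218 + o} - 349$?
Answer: $- \frac{107731}{309} \approx -348.64$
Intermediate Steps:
$\frac{-109 + 219}{218 + o} - 349 = \frac{-109 + 219}{218 + 91} - 349 = \frac{110}{309} - 349 = - \frac{107731}{309}$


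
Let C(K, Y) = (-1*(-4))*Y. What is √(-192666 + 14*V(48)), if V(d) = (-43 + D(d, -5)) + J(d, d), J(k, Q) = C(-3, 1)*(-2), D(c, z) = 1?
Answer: I*√193366 ≈ 439.73*I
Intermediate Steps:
C(K, Y) = 4*Y
J(k, Q) = -8 (J(k, Q) = (4*1)*(-2) = 4*(-2) = -8)
V(d) = -50 (V(d) = (-43 + 1) - 8 = -42 - 8 = -50)
√(-192666 + 14*V(48)) = √(-192666 + 14*(-50)) = √(-192666 - 700) = √(-193366) = I*√193366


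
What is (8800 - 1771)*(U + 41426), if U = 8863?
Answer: 353481381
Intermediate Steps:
(8800 - 1771)*(U + 41426) = (8800 - 1771)*(8863 + 41426) = 7029*50289 = 353481381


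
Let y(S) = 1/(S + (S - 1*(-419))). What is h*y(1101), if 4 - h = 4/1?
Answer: 0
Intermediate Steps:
h = 0 (h = 4 - 4/1 = 4 - 4 = 0)
y(S) = 1/(419 + 2*S) (y(S) = 1/(S + (S + 419)) = 1/(S + (419 + S)) = 1/(419 + 2*S))
h*y(1101) = 0/(419 + 2*1101) = 0/(419 + 2202) = 0/2621 = 0*(1/2621) = 0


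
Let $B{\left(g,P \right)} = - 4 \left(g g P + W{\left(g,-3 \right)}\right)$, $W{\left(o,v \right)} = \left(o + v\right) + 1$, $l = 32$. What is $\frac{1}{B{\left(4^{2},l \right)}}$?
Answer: $- \frac{1}{32824} \approx -3.0466 \cdot 10^{-5}$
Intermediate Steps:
$W{\left(o,v \right)} = 1 + o + v$
$B{\left(g,P \right)} = 8 - 4 g - 4 P g^{2}$ ($B{\left(g,P \right)} = - 4 \left(g g P + \left(1 + g - 3\right)\right) = - 4 \left(g^{2} P + \left(-2 + g\right)\right) = - 4 \left(P g^{2} + \left(-2 + g\right)\right) = - 4 \left(-2 + g + P g^{2}\right) = 8 - 4 g - 4 P g^{2}$)
$\frac{1}{B{\left(4^{2},l \right)}} = \frac{1}{8 - 4 \cdot 4^{2} - 128 \left(4^{2}\right)^{2}} = \frac{1}{8 - 64 - 128 \cdot 16^{2}} = \frac{1}{8 - 64 - 128 \cdot 256} = \frac{1}{8 - 64 - 32768} = \frac{1}{-32824} = - \frac{1}{32824}$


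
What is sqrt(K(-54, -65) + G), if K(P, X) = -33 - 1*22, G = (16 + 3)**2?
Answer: 3*sqrt(34) ≈ 17.493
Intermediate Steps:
G = 361 (G = 19**2 = 361)
K(P, X) = -55 (K(P, X) = -33 - 22 = -55)
sqrt(K(-54, -65) + G) = sqrt(-55 + 361) = sqrt(306) = 3*sqrt(34)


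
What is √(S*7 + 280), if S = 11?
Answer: √357 ≈ 18.894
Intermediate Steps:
√(S*7 + 280) = √(11*7 + 280) = √(77 + 280) = √357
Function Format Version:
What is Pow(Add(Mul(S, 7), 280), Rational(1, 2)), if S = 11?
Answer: Pow(357, Rational(1, 2)) ≈ 18.894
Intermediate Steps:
Pow(Add(Mul(S, 7), 280), Rational(1, 2)) = Pow(Add(Mul(11, 7), 280), Rational(1, 2)) = Pow(Add(77, 280), Rational(1, 2)) = Pow(357, Rational(1, 2))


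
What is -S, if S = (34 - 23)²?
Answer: -121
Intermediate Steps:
S = 121 (S = 11² = 121)
-S = -1*121 = -121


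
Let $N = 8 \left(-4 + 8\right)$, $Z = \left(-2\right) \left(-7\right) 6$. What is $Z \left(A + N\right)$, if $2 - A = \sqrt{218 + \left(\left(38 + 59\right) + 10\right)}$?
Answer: $2856 - 420 \sqrt{13} \approx 1341.7$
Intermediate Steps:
$Z = 84$ ($Z = 14 \cdot 6 = 84$)
$N = 32$ ($N = 8 \cdot 4 = 32$)
$A = 2 - 5 \sqrt{13}$ ($A = 2 - \sqrt{218 + \left(\left(38 + 59\right) + 10\right)} = 2 - \sqrt{218 + \left(97 + 10\right)} = 2 - \sqrt{218 + 107} = 2 - \sqrt{325} = 2 - 5 \sqrt{13} \approx -16.028$)
$Z \left(A + N\right) = 84 \left(\left(2 - 5 \sqrt{13}\right) + 32\right) = 84 \left(34 - 5 \sqrt{13}\right) = 2856 - 420 \sqrt{13}$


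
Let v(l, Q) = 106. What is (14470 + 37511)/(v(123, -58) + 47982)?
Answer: 51981/48088 ≈ 1.0810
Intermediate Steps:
(14470 + 37511)/(v(123, -58) + 47982) = (14470 + 37511)/(106 + 47982) = 51981/48088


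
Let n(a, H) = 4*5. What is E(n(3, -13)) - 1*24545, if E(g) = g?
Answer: -24525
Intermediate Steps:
n(a, H) = 20
E(n(3, -13)) - 1*24545 = 20 - 1*24545 = 20 - 24545 = -24525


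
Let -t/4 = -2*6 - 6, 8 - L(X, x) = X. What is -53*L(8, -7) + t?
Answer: 72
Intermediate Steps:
L(X, x) = 8 - X
t = 72 (t = -4*(-2*6 - 6) = -4*(-12 - 6) = -4*(-18) = 72)
-53*L(8, -7) + t = -53*(8 - 1*8) + 72 = -53*(8 - 8) + 72 = -53*0 + 72 = 0 + 72 = 72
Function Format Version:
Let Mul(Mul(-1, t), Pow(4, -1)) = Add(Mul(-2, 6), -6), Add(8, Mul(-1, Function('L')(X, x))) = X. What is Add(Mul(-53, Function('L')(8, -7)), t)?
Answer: 72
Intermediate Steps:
Function('L')(X, x) = Add(8, Mul(-1, X))
t = 72 (t = Mul(-4, Add(Mul(-2, 6), -6)) = Mul(-4, Add(-12, -6)) = Mul(-4, -18) = 72)
Add(Mul(-53, Function('L')(8, -7)), t) = Add(Mul(-53, Add(8, Mul(-1, 8))), 72) = Add(Mul(-53, Add(8, -8)), 72) = Add(Mul(-53, 0), 72) = Add(0, 72) = 72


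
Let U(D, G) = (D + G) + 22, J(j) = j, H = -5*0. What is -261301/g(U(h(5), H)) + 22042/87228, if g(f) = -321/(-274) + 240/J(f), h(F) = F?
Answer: -28103204133335/1082019726 ≈ -25973.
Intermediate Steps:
H = 0
U(D, G) = 22 + D + G
g(f) = 321/274 + 240/f (g(f) = -321/(-274) + 240/f = -321*(-1/274) + 240/f = 321/274 + 240/f)
-261301/g(U(h(5), H)) + 22042/87228 = -261301/(321/274 + 240/(22 + 5 + 0)) + 22042/87228 = -261301/(321/274 + 240/27) + 22042*(1/87228) = -261301/(321/274 + 240*(1/27)) + 11021/43614 = -261301/(321/274 + 80/9) + 11021/43614 = -261301/24809/2466 + 11021/43614 = -261301*2466/24809 + 11021/43614 = -644368266/24809 + 11021/43614 = -28103204133335/1082019726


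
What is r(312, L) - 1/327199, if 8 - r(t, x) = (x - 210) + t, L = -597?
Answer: 164581096/327199 ≈ 503.00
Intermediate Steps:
r(t, x) = 218 - t - x (r(t, x) = 8 - ((x - 210) + t) = 8 - ((-210 + x) + t) = 8 - (-210 + t + x) = 8 + (210 - t - x) = 218 - t - x)
r(312, L) - 1/327199 = (218 - 1*312 - 1*(-597)) - 1/327199 = (218 - 312 + 597) - 1*1/327199 = 503 - 1/327199 = 164581096/327199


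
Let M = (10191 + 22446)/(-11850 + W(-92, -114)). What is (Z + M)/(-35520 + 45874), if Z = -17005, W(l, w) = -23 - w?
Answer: -9090656/5534213 ≈ -1.6426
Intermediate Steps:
M = -2967/1069 (M = (10191 + 22446)/(-11850 + (-23 - 1*(-114))) = 32637/(-11850 + (-23 + 114)) = 32637/(-11850 + 91) = 32637/(-11759) = 32637*(-1/11759) = -2967/1069 ≈ -2.7755)
(Z + M)/(-35520 + 45874) = (-17005 - 2967/1069)/(-35520 + 45874) = -18181312/1069/10354 = -18181312/1069*1/10354 = -9090656/5534213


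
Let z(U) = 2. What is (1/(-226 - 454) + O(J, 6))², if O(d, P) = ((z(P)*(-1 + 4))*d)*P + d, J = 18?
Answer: 205099388641/462400 ≈ 4.4355e+5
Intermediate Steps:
O(d, P) = d + 6*P*d (O(d, P) = ((2*(-1 + 4))*d)*P + d = ((2*3)*d)*P + d = (6*d)*P + d = 6*P*d + d = d + 6*P*d)
(1/(-226 - 454) + O(J, 6))² = (1/(-226 - 454) + 18*(1 + 6*6))² = (1/(-680) + 18*(1 + 36))² = (-1/680 + 18*37)² = (-1/680 + 666)² = (452879/680)² = 205099388641/462400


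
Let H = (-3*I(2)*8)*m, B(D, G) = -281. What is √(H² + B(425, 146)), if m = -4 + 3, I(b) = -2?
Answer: 17*√7 ≈ 44.978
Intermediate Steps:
m = -1
H = -48 (H = (-3*(-2)*8)*(-1) = (6*8)*(-1) = 48*(-1) = -48)
√(H² + B(425, 146)) = √((-48)² - 281) = √(2304 - 281) = √2023 = 17*√7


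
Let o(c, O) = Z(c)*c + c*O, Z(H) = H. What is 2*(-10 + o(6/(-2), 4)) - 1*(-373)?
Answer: 347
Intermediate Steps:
o(c, O) = c**2 + O*c (o(c, O) = c*c + c*O = c**2 + O*c)
2*(-10 + o(6/(-2), 4)) - 1*(-373) = 2*(-10 + (6/(-2))*(4 + 6/(-2))) - 1*(-373) = 2*(-10 + (6*(-1/2))*(4 + 6*(-1/2))) + 373 = 2*(-10 - 3*(4 - 3)) + 373 = 2*(-10 - 3*1) + 373 = 2*(-10 - 3) + 373 = 2*(-13) + 373 = -26 + 373 = 347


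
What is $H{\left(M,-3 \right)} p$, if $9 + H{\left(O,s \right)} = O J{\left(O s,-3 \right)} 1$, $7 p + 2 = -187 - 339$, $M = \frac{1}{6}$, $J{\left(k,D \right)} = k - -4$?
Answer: $\frac{4444}{7} \approx 634.86$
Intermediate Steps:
$J{\left(k,D \right)} = 4 + k$ ($J{\left(k,D \right)} = k + 4 = 4 + k$)
$M = \frac{1}{6} \approx 0.16667$
$p = - \frac{528}{7}$ ($p = - \frac{2}{7} + \frac{-187 - 339}{7} = - \frac{2}{7} + \frac{1}{7} \left(-526\right) = - \frac{2}{7} - \frac{526}{7} = - \frac{528}{7} \approx -75.429$)
$H{\left(O,s \right)} = -9 + O \left(4 + O s\right)$ ($H{\left(O,s \right)} = -9 + O \left(4 + O s\right) 1 = -9 + O \left(4 + O s\right)$)
$H{\left(M,-3 \right)} p = \left(-9 + \frac{4 + \frac{1}{6} \left(-3\right)}{6}\right) \left(- \frac{528}{7}\right) = \left(-9 + \frac{4 - \frac{1}{2}}{6}\right) \left(- \frac{528}{7}\right) = \left(-9 + \frac{1}{6} \cdot \frac{7}{2}\right) \left(- \frac{528}{7}\right) = \left(-9 + \frac{7}{12}\right) \left(- \frac{528}{7}\right) = \left(- \frac{101}{12}\right) \left(- \frac{528}{7}\right) = \frac{4444}{7}$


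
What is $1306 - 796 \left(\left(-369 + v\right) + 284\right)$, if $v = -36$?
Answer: $97622$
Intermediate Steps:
$1306 - 796 \left(\left(-369 + v\right) + 284\right) = 1306 - 796 \left(\left(-369 - 36\right) + 284\right) = 1306 - 796 \left(-405 + 284\right) = 1306 - -96316 = 1306 + 96316 = 97622$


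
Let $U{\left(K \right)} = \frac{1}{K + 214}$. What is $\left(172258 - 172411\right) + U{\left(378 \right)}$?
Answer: $- \frac{90575}{592} \approx -153.0$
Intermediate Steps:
$U{\left(K \right)} = \frac{1}{214 + K}$
$\left(172258 - 172411\right) + U{\left(378 \right)} = \left(172258 - 172411\right) + \frac{1}{214 + 378} = -153 + \frac{1}{592} = - \frac{90575}{592}$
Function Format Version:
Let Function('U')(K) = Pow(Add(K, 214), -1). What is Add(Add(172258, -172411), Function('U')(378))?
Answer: Rational(-90575, 592) ≈ -153.00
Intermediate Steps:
Function('U')(K) = Pow(Add(214, K), -1)
Add(Add(172258, -172411), Function('U')(378)) = Add(Add(172258, -172411), Pow(Add(214, 378), -1)) = Add(-153, Pow(592, -1)) = Add(-153, Rational(1, 592)) = Rational(-90575, 592)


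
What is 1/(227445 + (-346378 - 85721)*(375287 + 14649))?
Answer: -1/168490728219 ≈ -5.9350e-12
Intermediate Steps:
1/(227445 + (-346378 - 85721)*(375287 + 14649)) = 1/(227445 - 432099*389936) = 1/(227445 - 168490955664) = 1/(-168490728219) = -1/168490728219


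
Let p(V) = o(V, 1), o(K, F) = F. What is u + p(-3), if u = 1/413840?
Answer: 413841/413840 ≈ 1.0000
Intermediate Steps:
p(V) = 1
u = 1/413840 ≈ 2.4164e-6
u + p(-3) = 1/413840 + 1 = 413841/413840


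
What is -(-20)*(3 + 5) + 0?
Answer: 160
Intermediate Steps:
-(-20)*(3 + 5) + 0 = -(-20)*8 + 0 = -5*(-32) + 0 = 160 + 0 = 160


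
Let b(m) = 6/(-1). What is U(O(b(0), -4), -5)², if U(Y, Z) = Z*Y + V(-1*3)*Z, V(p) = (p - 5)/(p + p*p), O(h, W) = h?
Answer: 12100/9 ≈ 1344.4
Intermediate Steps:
b(m) = -6 (b(m) = 6*(-1) = -6)
V(p) = (-5 + p)/(p + p²)
U(Y, Z) = -4*Z/3 + Y*Z (U(Y, Z) = Z*Y + ((-5 - 1*3)/(((-1*3))*(1 - 1*3)))*Z = Y*Z + ((-5 - 3)/((-3)*(1 - 3)))*Z = Y*Z + (-⅓*(-8)/(-2))*Z = Y*Z + (-⅓*(-½)*(-8))*Z = Y*Z - 4*Z/3 = -4*Z/3 + Y*Z)
U(O(b(0), -4), -5)² = ((⅓)*(-5)*(-4 + 3*(-6)))² = ((⅓)*(-5)*(-4 - 18))² = ((⅓)*(-5)*(-22))² = (110/3)² = 12100/9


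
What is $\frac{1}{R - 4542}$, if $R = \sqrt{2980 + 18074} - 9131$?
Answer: $- \frac{113}{1544875} - \frac{\sqrt{174}}{16993625} \approx -7.3921 \cdot 10^{-5}$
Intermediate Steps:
$R = -9131 + 11 \sqrt{174}$ ($R = \sqrt{21054} + \left(-13910 + \left(-3037 + 7816\right)\right) = 11 \sqrt{174} + \left(-13910 + 4779\right) = 11 \sqrt{174} - 9131 = -9131 + 11 \sqrt{174} \approx -8985.9$)
$\frac{1}{R - 4542} = \frac{1}{\left(-9131 + 11 \sqrt{174}\right) - 4542} = \frac{1}{-13673 + 11 \sqrt{174}}$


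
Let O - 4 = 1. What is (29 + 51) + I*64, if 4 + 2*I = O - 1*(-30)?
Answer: 1072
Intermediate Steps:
O = 5 (O = 4 + 1 = 5)
I = 31/2 (I = -2 + (5 - 1*(-30))/2 = -2 + (5 + 30)/2 = -2 + (½)*35 = -2 + 35/2 = 31/2 ≈ 15.500)
(29 + 51) + I*64 = (29 + 51) + (31/2)*64 = 80 + 992 = 1072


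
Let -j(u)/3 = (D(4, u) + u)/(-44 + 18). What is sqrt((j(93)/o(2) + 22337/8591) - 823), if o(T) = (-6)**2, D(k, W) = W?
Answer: I*sqrt(338032681493)/20306 ≈ 28.632*I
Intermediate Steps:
o(T) = 36
j(u) = 3*u/13 (j(u) = -3*(u + u)/(-44 + 18) = -3*2*u/(-26) = -3*2*u*(-1)/26 = -(-3)*u/13 = 3*u/13)
sqrt((j(93)/o(2) + 22337/8591) - 823) = sqrt((((3/13)*93)/36 + 22337/8591) - 823) = sqrt(((279/13)*(1/36) + 22337*(1/8591)) - 823) = sqrt((31/52 + 22337/8591) - 823) = sqrt(1427845/446732 - 823) = sqrt(-366232591/446732) = I*sqrt(338032681493)/20306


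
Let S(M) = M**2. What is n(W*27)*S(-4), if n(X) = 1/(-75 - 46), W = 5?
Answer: -16/121 ≈ -0.13223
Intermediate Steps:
n(X) = -1/121 (n(X) = 1/(-121) = -1/121)
n(W*27)*S(-4) = -1/121*(-4)**2 = -1/121*16 = -16/121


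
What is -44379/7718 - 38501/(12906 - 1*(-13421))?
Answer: -1465516651/203191786 ≈ -7.2125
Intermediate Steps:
-44379/7718 - 38501/(12906 - 1*(-13421)) = -44379*1/7718 - 38501/(12906 + 13421) = -44379/7718 - 38501/26327 = -1465516651/203191786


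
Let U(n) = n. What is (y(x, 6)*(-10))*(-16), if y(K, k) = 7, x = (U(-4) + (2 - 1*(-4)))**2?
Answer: 1120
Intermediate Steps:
x = 4 (x = (-4 + (2 - 1*(-4)))**2 = (-4 + (2 + 4))**2 = (-4 + 6)**2 = 2**2 = 4)
(y(x, 6)*(-10))*(-16) = (7*(-10))*(-16) = -70*(-16) = 1120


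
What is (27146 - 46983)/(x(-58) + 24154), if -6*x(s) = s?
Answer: -59511/72491 ≈ -0.82094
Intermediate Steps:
x(s) = -s/6
(27146 - 46983)/(x(-58) + 24154) = (27146 - 46983)/(-⅙*(-58) + 24154) = -19837/(29/3 + 24154) = -19837/72491/3 = -19837*3/72491 = -59511/72491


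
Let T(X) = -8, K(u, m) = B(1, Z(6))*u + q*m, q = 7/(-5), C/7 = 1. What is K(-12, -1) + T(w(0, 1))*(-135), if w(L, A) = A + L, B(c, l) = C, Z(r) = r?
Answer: 4987/5 ≈ 997.40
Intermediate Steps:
C = 7 (C = 7*1 = 7)
B(c, l) = 7
q = -7/5 (q = 7*(-⅕) = -7/5 ≈ -1.4000)
K(u, m) = 7*u - 7*m/5
K(-12, -1) + T(w(0, 1))*(-135) = (7*(-12) - 7/5*(-1)) - 8*(-135) = (-84 + 7/5) + 1080 = -413/5 + 1080 = 4987/5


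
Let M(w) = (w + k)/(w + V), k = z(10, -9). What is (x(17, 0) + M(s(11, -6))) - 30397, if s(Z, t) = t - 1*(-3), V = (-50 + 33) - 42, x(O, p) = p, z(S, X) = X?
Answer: -942301/31 ≈ -30397.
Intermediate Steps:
k = -9
V = -59 (V = -17 - 42 = -59)
s(Z, t) = 3 + t (s(Z, t) = t + 3 = 3 + t)
M(w) = (-9 + w)/(-59 + w) (M(w) = (w - 9)/(w - 59) = (-9 + w)/(-59 + w))
(x(17, 0) + M(s(11, -6))) - 30397 = (0 + (-9 + (3 - 6))/(-59 + (3 - 6))) - 30397 = (0 + (-9 - 3)/(-59 - 3)) - 30397 = (0 - 12/(-62)) - 30397 = (0 - 1/62*(-12)) - 30397 = (0 + 6/31) - 30397 = 6/31 - 30397 = -942301/31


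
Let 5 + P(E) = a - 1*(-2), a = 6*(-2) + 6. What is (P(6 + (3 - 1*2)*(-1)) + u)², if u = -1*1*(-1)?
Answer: 64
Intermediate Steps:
a = -6 (a = -12 + 6 = -6)
P(E) = -9 (P(E) = -5 + (-6 - 1*(-2)) = -5 + (-6 + 2) = -5 - 4 = -9)
u = 1 (u = -1*(-1) = 1)
(P(6 + (3 - 1*2)*(-1)) + u)² = (-9 + 1)² = (-8)² = 64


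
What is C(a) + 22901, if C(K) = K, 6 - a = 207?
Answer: 22700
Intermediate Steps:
a = -201 (a = 6 - 1*207 = 6 - 207 = -201)
C(a) + 22901 = -201 + 22901 = 22700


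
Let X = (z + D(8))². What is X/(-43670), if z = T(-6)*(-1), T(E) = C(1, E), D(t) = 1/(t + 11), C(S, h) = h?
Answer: -2645/3152974 ≈ -0.00083889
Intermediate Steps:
D(t) = 1/(11 + t)
T(E) = E
z = 6 (z = -6*(-1) = 6)
X = 13225/361 (X = (6 + 1/(11 + 8))² = (6 + 1/19)² = (115/19)² = 13225/361 ≈ 36.634)
X/(-43670) = (13225/361)/(-43670) = (13225/361)*(-1/43670) = -2645/3152974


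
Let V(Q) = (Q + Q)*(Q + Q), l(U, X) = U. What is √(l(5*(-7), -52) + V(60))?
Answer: 13*√85 ≈ 119.85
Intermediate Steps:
V(Q) = 4*Q² (V(Q) = (2*Q)*(2*Q) = 4*Q²)
√(l(5*(-7), -52) + V(60)) = √(5*(-7) + 4*60²) = √(-35 + 4*3600) = √(-35 + 14400) = √14365 = 13*√85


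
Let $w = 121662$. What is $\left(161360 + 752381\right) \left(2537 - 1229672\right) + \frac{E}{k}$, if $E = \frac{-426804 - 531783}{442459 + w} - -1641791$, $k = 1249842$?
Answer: $- \frac{395287282057513712011373}{352531059441} \approx -1.1213 \cdot 10^{12}$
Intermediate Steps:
$E = \frac{926167822124}{564121}$ ($E = \frac{-426804 - 531783}{442459 + 121662} - -1641791 = - \frac{958587}{564121} + 1641791 = \frac{926167822124}{564121} \approx 1.6418 \cdot 10^{6}$)
$\left(161360 + 752381\right) \left(2537 - 1229672\right) + \frac{E}{k} = \left(161360 + 752381\right) \left(2537 - 1229672\right) + \frac{926167822124}{564121 \cdot 1249842} = 913741 \left(-1227135\right) + \frac{926167822124}{564121} \cdot \frac{1}{1249842} = -1121283562035 + \frac{463083911062}{352531059441} = - \frac{395287282057513712011373}{352531059441}$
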